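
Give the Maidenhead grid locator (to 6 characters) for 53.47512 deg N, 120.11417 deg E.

PO03bl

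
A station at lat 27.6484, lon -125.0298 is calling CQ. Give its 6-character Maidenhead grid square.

Add 180° to longitude and 90° to latitude: 54.9702, 117.6484.
Field (20°×10°, letters A–R): lon ⌊54.9702/20⌋ = 2 → C; lat ⌊117.6484/10⌋ = 11 → L.
Square (2°×1°, digits 0–9): lon ⌊14.9702/2⌋ = 7; lat ⌊7.6484/1⌋ = 7.
Subsquare (5′×2.5′, letters a–x): lon ⌊0.9702/0.0833333⌋ = 11 → l; lat ⌊0.6484/0.0416667⌋ = 15 → p.

CL77lp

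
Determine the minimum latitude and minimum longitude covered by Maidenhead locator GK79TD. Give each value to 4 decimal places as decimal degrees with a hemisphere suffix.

19.1250° N, 44.4167° W

Field G=6, K=10: +6·20° lon, +10·10° lat → SW at lon -60°, lat 10°.
Square 7, 9: +7·2° lon, +9·1° lat → SW at lon -46°, lat 19°.
Subsquare t=19, d=3: +19·0.0833333° lon, +3·0.0416667° lat → SW at lon -44.4167°, lat 19.125°.
latitude 19.1250° N, longitude 44.4167° W.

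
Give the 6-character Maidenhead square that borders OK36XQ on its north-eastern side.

Longitude subsquare x = 23; +1 → 24, wraps to 0 = a, carry into square.
Longitude square 3; +1 → 4.
Latitude subsquare q = 16; +1 → 17 = r.

OK46ar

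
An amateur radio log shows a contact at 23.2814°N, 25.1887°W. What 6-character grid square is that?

HL73jg

Shift to the Maidenhead origin (180°W, 90°S): lon 154.8113, lat 113.2814.
Field: 154.8113/20 → 7 → H, 113.2814/10 → 11 → L; chars HL.
Square: 14.8113/2 → 7, 3.2814/1 → 3; chars 73.
Subsquare: 0.8113/0.0833333 → 9 → j, 0.2814/0.0416667 → 6 → g; chars jg.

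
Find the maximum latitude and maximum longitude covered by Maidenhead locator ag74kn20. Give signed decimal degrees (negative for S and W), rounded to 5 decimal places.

Field A=0, G=6: +0·20° lon, +6·10° lat → SW at lon -180°, lat -30°.
Square 7, 4: +7·2° lon, +4·1° lat → SW at lon -166°, lat -26°.
Subsquare k=10, n=13: +10·0.0833333° lon, +13·0.0416667° lat → SW at lon -165.167°, lat -25.4583°.
Extended square 2, 0: +2·0.00833333° lon, +0·0.00416667° lat → SW at lon -165.15°, lat -25.4583°.
Cell spans 0.00833333° lon × 0.00416667° lat. NE corner is SW corner plus one full cell.
latitude -25.45417, longitude -165.14167.

-25.45417, -165.14167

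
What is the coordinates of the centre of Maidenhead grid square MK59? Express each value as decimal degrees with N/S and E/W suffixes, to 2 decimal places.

Field M=12, K=10: +12·20° lon, +10·10° lat → SW at lon 60°, lat 10°.
Square 5, 9: +5·2° lon, +9·1° lat → SW at lon 70°, lat 19°.
Cell spans 2° lon × 1° lat. Centre is SW corner plus half of each.
latitude 19.50° N, longitude 71.00° E.

19.50° N, 71.00° E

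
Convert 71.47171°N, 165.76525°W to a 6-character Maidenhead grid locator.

AQ71cl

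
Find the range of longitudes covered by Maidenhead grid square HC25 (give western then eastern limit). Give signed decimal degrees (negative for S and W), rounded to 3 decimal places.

Field H=7, C=2: +7·20° lon, +2·10° lat → SW at lon -40°, lat -70°.
Square 2, 5: +2·2° lon, +5·1° lat → SW at lon -36°, lat -65°.
Cell spans 2° lon × 1° lat.
west -36.000, east -34.000.

-36.000, -34.000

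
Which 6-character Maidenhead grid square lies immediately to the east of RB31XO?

Longitude subsquare x = 23; +1 → 24, wraps to 0 = a, carry into square.
Longitude square 3; +1 → 4.
The latitude characters are unchanged.

RB41ao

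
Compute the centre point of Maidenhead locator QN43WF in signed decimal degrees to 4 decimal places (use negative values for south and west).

43.2292, 149.8750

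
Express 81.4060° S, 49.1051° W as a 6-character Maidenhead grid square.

Add 180° to longitude and 90° to latitude: 130.8949, 8.5940.
Field: 130.8949/20 → 6 → G, 8.5940/10 → 0 → A; chars GA.
Square: 10.8949/2 → 5, 8.5940/1 → 8; chars 58.
Subsquare: 0.8949/0.0833333 → 10 → k, 0.5940/0.0416667 → 14 → o; chars ko.

GA58ko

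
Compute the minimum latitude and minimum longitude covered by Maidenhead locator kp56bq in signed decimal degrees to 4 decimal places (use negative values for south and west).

Field K=10, P=15: +10·20° lon, +15·10° lat → SW at lon 20°, lat 60°.
Square 5, 6: +5·2° lon, +6·1° lat → SW at lon 30°, lat 66°.
Subsquare b=1, q=16: +1·0.0833333° lon, +16·0.0416667° lat → SW at lon 30.0833°, lat 66.6667°.
latitude 66.6667, longitude 30.0833.

66.6667, 30.0833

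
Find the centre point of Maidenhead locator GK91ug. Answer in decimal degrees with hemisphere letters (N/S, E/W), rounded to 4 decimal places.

Field G=6, K=10: +6·20° lon, +10·10° lat → SW at lon -60°, lat 10°.
Square 9, 1: +9·2° lon, +1·1° lat → SW at lon -42°, lat 11°.
Subsquare u=20, g=6: +20·0.0833333° lon, +6·0.0416667° lat → SW at lon -40.3333°, lat 11.25°.
Cell spans 0.0833333° lon × 0.0416667° lat. Centre is SW corner plus half of each.
latitude 11.2708° N, longitude 40.2917° W.

11.2708° N, 40.2917° W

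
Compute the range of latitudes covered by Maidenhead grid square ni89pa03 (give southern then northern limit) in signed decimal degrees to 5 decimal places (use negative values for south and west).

-0.98750, -0.98333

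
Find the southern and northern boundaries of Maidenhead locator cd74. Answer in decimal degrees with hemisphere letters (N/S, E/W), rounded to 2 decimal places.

56.00° S, 55.00° S

Field C=2, D=3: +2·20° lon, +3·10° lat → SW at lon -140°, lat -60°.
Square 7, 4: +7·2° lon, +4·1° lat → SW at lon -126°, lat -56°.
Cell spans 2° lon × 1° lat.
south 56.00° S, north 55.00° S.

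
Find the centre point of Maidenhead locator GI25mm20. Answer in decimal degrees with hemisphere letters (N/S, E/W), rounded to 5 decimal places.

4.49792° S, 54.97917° W

Field G=6, I=8: +6·20° lon, +8·10° lat → SW at lon -60°, lat -10°.
Square 2, 5: +2·2° lon, +5·1° lat → SW at lon -56°, lat -5°.
Subsquare m=12, m=12: +12·0.0833333° lon, +12·0.0416667° lat → SW at lon -55°, lat -4.5°.
Extended square 2, 0: +2·0.00833333° lon, +0·0.00416667° lat → SW at lon -54.9833°, lat -4.5°.
Cell spans 0.00833333° lon × 0.00416667° lat. Centre is SW corner plus half of each.
latitude 4.49792° S, longitude 54.97917° W.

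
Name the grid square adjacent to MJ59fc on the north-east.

Longitude subsquare f = 5; +1 → 6 = g.
Latitude subsquare c = 2; +1 → 3 = d.

MJ59gd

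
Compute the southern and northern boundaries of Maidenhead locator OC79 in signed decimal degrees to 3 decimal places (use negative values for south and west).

-61.000, -60.000

Field O=14, C=2: +14·20° lon, +2·10° lat → SW at lon 100°, lat -70°.
Square 7, 9: +7·2° lon, +9·1° lat → SW at lon 114°, lat -61°.
Cell spans 2° lon × 1° lat.
south -61.000, north -60.000.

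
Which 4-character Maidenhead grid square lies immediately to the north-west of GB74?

GB65

Longitude square 7; −1 → 6.
Latitude square 4; +1 → 5.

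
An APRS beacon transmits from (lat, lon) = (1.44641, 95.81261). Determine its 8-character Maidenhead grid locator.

NJ71vk77

Add 180° to longitude and 90° to latitude: 275.81261, 91.44641.
Field: lon ⌊275.81261/20⌋ = 13 → N; lat ⌊91.44641/10⌋ = 9 → J.
Square: lon ⌊15.81261/2⌋ = 7; lat ⌊1.44641/1⌋ = 1.
Subsquare: lon ⌊1.81261/0.0833333⌋ = 21 → v; lat ⌊0.44641/0.0416667⌋ = 10 → k.
Extended square: lon ⌊0.06261/0.00833333⌋ = 7; lat ⌊0.02974/0.00416667⌋ = 7.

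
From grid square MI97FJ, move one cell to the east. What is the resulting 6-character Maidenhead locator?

MI97gj

Longitude subsquare f = 5; +1 → 6 = g.
The latitude characters are unchanged.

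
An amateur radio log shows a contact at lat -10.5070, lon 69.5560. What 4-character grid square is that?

MH49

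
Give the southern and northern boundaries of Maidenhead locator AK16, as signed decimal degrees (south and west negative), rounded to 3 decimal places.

16.000, 17.000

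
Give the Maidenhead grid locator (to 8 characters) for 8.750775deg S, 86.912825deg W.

EI61nf09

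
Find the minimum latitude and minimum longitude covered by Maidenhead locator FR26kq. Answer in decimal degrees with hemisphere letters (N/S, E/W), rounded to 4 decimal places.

Field F=5, R=17: +5·20° lon, +17·10° lat → SW at lon -80°, lat 80°.
Square 2, 6: +2·2° lon, +6·1° lat → SW at lon -76°, lat 86°.
Subsquare k=10, q=16: +10·0.0833333° lon, +16·0.0416667° lat → SW at lon -75.1667°, lat 86.6667°.
latitude 86.6667° N, longitude 75.1667° W.

86.6667° N, 75.1667° W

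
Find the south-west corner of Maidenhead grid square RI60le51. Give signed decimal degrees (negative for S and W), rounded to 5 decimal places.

-9.82917, 172.95833

Field R=17, I=8: +17·20° lon, +8·10° lat → SW at lon 160°, lat -10°.
Square 6, 0: +6·2° lon, +0·1° lat → SW at lon 172°, lat -10°.
Subsquare l=11, e=4: +11·0.0833333° lon, +4·0.0416667° lat → SW at lon 172.917°, lat -9.83333°.
Extended square 5, 1: +5·0.00833333° lon, +1·0.00416667° lat → SW at lon 172.958°, lat -9.82917°.
latitude -9.82917, longitude 172.95833.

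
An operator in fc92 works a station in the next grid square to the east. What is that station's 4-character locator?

Longitude square 9; +1 → 10, wraps to 0, carry into field.
Longitude field F = 5; +1 → 6 = G.
The latitude characters are unchanged.

GC02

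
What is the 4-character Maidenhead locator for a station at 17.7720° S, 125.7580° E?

PH22

Offset from 180°W / 90°S: lon 305.76°, lat 72.23°.
Field: lon ⌊305.76/20⌋ = 15 → P; lat ⌊72.23/10⌋ = 7 → H.
Square: lon ⌊5.76/2⌋ = 2; lat ⌊2.23/1⌋ = 2.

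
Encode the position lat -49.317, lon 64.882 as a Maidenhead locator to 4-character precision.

ME20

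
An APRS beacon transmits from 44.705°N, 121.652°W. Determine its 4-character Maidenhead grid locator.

CN94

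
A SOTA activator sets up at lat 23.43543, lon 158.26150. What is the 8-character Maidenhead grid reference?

QL93dk14

Add 180° to longitude and 90° to latitude: 338.26150, 113.43543.
Field: lon ⌊338.26150/20⌋ = 16 → Q; lat ⌊113.43543/10⌋ = 11 → L.
Square: lon ⌊18.26150/2⌋ = 9; lat ⌊3.43543/1⌋ = 3.
Subsquare: lon ⌊0.26150/0.0833333⌋ = 3 → d; lat ⌊0.43543/0.0416667⌋ = 10 → k.
Extended square: lon ⌊0.01150/0.00833333⌋ = 1; lat ⌊0.01876/0.00416667⌋ = 4.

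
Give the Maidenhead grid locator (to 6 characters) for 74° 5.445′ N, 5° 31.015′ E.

JQ24sc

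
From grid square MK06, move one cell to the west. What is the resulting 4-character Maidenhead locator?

LK96

Longitude square 0; −1 → -1, wraps to 9, carry into field.
Longitude field M = 12; −1 → 11 = L.
The latitude characters are unchanged.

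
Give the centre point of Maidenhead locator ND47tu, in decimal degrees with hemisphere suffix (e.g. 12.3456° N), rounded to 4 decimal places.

52.1458° S, 89.6250° E

Field N=13, D=3: +13·20° lon, +3·10° lat → SW at lon 80°, lat -60°.
Square 4, 7: +4·2° lon, +7·1° lat → SW at lon 88°, lat -53°.
Subsquare t=19, u=20: +19·0.0833333° lon, +20·0.0416667° lat → SW at lon 89.5833°, lat -52.1667°.
Cell spans 0.0833333° lon × 0.0416667° lat. Centre is SW corner plus half of each.
latitude 52.1458° S, longitude 89.6250° E.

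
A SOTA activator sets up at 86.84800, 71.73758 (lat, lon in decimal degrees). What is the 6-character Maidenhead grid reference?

MR56uu

Offset from 180°W / 90°S: lon 251.7376°, lat 176.8480°.
Field (20°×10°, letters A–R): 251.7376/20 → 12 → M, 176.8480/10 → 17 → R; chars MR.
Square (2°×1°, digits 0–9): 11.7376/2 → 5, 6.8480/1 → 6; chars 56.
Subsquare (5′×2.5′, letters a–x): 1.7376/0.0833333 → 20 → u, 0.8480/0.0416667 → 20 → u; chars uu.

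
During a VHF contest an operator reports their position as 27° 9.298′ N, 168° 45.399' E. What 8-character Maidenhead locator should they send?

Add 180° to longitude and 90° to latitude: 348.75665, 117.15497.
Field: 348.75665/20 → 17 → R, 117.15497/10 → 11 → L; chars RL.
Square: 8.75665/2 → 4, 7.15497/1 → 7; chars 47.
Subsquare: 0.75665/0.0833333 → 9 → j, 0.15497/0.0416667 → 3 → d; chars jd.
Extended square: 0.00665/0.00833333 → 0, 0.02997/0.00416667 → 7; chars 07.

RL47jd07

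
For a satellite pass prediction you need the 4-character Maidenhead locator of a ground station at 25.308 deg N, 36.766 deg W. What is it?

Offset from 180°W / 90°S: lon 143.23°, lat 115.31°.
Field (20°×10°, letters A–R): lon ⌊143.23/20⌋ = 7 → H; lat ⌊115.31/10⌋ = 11 → L.
Square (2°×1°, digits 0–9): lon ⌊3.23/2⌋ = 1; lat ⌊5.31/1⌋ = 5.

HL15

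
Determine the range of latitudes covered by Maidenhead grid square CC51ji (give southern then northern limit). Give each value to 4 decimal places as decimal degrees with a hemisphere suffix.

68.6667° S, 68.6250° S

Field C=2, C=2: +2·20° lon, +2·10° lat → SW at lon -140°, lat -70°.
Square 5, 1: +5·2° lon, +1·1° lat → SW at lon -130°, lat -69°.
Subsquare j=9, i=8: +9·0.0833333° lon, +8·0.0416667° lat → SW at lon -129.25°, lat -68.6667°.
Cell spans 0.0833333° lon × 0.0416667° lat.
south 68.6667° S, north 68.6250° S.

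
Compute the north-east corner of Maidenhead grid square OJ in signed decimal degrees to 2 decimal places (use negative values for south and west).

10.00, 120.00

Field O=14, J=9: +14·20° lon, +9·10° lat → SW at lon 100°, lat 0°.
Cell spans 20° lon × 10° lat. NE corner is SW corner plus one full cell.
latitude 10.00, longitude 120.00.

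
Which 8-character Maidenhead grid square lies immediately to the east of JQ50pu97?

JQ50qu07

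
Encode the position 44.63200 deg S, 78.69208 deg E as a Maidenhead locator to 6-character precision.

ME95ii

Offset from 180°W / 90°S: lon 258.6921°, lat 45.3680°.
Field: lon ⌊258.6921/20⌋ = 12 → M; lat ⌊45.3680/10⌋ = 4 → E.
Square: lon ⌊18.6921/2⌋ = 9; lat ⌊5.3680/1⌋ = 5.
Subsquare: lon ⌊0.6921/0.0833333⌋ = 8 → i; lat ⌊0.3680/0.0416667⌋ = 8 → i.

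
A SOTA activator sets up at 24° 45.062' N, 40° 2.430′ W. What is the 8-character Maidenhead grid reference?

GL94xs50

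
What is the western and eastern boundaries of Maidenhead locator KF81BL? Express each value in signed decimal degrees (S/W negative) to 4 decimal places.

36.0833, 36.1667

Field K=10, F=5: +10·20° lon, +5·10° lat → SW at lon 20°, lat -40°.
Square 8, 1: +8·2° lon, +1·1° lat → SW at lon 36°, lat -39°.
Subsquare b=1, l=11: +1·0.0833333° lon, +11·0.0416667° lat → SW at lon 36.0833°, lat -38.5417°.
Cell spans 0.0833333° lon × 0.0416667° lat.
west 36.0833, east 36.1667.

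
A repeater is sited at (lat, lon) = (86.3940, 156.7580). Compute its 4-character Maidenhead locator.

Shift to the Maidenhead origin (180°W, 90°S): lon 336.76, lat 176.39.
Field: lon ⌊336.76/20⌋ = 16 → Q; lat ⌊176.39/10⌋ = 17 → R.
Square: lon ⌊16.76/2⌋ = 8; lat ⌊6.39/1⌋ = 6.

QR86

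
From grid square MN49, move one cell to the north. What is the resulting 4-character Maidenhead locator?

MO40

Latitude square 9; +1 → 10, wraps to 0, carry into field.
Latitude field N = 13; +1 → 14 = O.
The longitude characters are unchanged.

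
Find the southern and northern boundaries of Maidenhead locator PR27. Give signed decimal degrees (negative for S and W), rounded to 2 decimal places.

Field P=15, R=17: +15·20° lon, +17·10° lat → SW at lon 120°, lat 80°.
Square 2, 7: +2·2° lon, +7·1° lat → SW at lon 124°, lat 87°.
Cell spans 2° lon × 1° lat.
south 87.00, north 88.00.

87.00, 88.00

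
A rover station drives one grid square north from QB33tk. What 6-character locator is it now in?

QB33tl

Latitude subsquare k = 10; +1 → 11 = l.
The longitude characters are unchanged.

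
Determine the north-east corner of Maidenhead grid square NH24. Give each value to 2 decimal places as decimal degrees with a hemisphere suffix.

15.00° S, 86.00° E

Field N=13, H=7: +13·20° lon, +7·10° lat → SW at lon 80°, lat -20°.
Square 2, 4: +2·2° lon, +4·1° lat → SW at lon 84°, lat -16°.
Cell spans 2° lon × 1° lat. NE corner is SW corner plus one full cell.
latitude 15.00° S, longitude 86.00° E.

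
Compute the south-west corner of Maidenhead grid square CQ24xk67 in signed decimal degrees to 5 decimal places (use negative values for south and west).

Field C=2, Q=16: +2·20° lon, +16·10° lat → SW at lon -140°, lat 70°.
Square 2, 4: +2·2° lon, +4·1° lat → SW at lon -136°, lat 74°.
Subsquare x=23, k=10: +23·0.0833333° lon, +10·0.0416667° lat → SW at lon -134.083°, lat 74.4167°.
Extended square 6, 7: +6·0.00833333° lon, +7·0.00416667° lat → SW at lon -134.033°, lat 74.4458°.
latitude 74.44583, longitude -134.03333.

74.44583, -134.03333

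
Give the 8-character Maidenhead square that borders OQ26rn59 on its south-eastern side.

Longitude extended square 5; +1 → 6.
Latitude extended square 9; −1 → 8.

OQ26rn68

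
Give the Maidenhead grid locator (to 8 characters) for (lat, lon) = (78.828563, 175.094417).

Add 180° to longitude and 90° to latitude: 355.09442, 168.82856.
Field: lon ⌊355.09442/20⌋ = 17 → R; lat ⌊168.82856/10⌋ = 16 → Q.
Square: lon ⌊15.09442/2⌋ = 7; lat ⌊8.82856/1⌋ = 8.
Subsquare: lon ⌊1.09442/0.0833333⌋ = 13 → n; lat ⌊0.82856/0.0416667⌋ = 19 → t.
Extended square: lon ⌊0.01108/0.00833333⌋ = 1; lat ⌊0.03690/0.00416667⌋ = 8.

RQ78nt18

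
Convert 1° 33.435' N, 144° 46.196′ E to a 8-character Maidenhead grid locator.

QJ21jn23

Shift to the Maidenhead origin (180°W, 90°S): lon 324.76993, lat 91.55725.
Field: lon ⌊324.76993/20⌋ = 16 → Q; lat ⌊91.55725/10⌋ = 9 → J.
Square: lon ⌊4.76993/2⌋ = 2; lat ⌊1.55725/1⌋ = 1.
Subsquare: lon ⌊0.76993/0.0833333⌋ = 9 → j; lat ⌊0.55725/0.0416667⌋ = 13 → n.
Extended square: lon ⌊0.01993/0.00833333⌋ = 2; lat ⌊0.01558/0.00416667⌋ = 3.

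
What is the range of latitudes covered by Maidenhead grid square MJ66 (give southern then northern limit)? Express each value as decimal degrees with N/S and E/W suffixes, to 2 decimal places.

6.00° N, 7.00° N

Field M=12, J=9: +12·20° lon, +9·10° lat → SW at lon 60°, lat 0°.
Square 6, 6: +6·2° lon, +6·1° lat → SW at lon 72°, lat 6°.
Cell spans 2° lon × 1° lat.
south 6.00° N, north 7.00° N.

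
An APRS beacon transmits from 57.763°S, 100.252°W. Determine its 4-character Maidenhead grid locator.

Offset from 180°W / 90°S: lon 79.75°, lat 32.24°.
Field (20°×10°, letters A–R): 79.75/20 → 3 → D, 32.24/10 → 3 → D; chars DD.
Square (2°×1°, digits 0–9): 19.75/2 → 9, 2.24/1 → 2; chars 92.

DD92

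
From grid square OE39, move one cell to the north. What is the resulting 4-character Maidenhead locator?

OF30

Latitude square 9; +1 → 10, wraps to 0, carry into field.
Latitude field E = 4; +1 → 5 = F.
The longitude characters are unchanged.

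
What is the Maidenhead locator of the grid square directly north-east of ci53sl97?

Longitude extended square 9; +1 → 10, wraps to 0, carry into subsquare.
Longitude subsquare s = 18; +1 → 19 = t.
Latitude extended square 7; +1 → 8.

CI53tl08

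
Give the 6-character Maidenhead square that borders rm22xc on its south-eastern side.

RM32ab

Longitude subsquare x = 23; +1 → 24, wraps to 0 = a, carry into square.
Longitude square 2; +1 → 3.
Latitude subsquare c = 2; −1 → 1 = b.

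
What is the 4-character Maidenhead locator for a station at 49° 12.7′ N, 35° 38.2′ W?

HN29

Shift to the Maidenhead origin (180°W, 90°S): lon 144.36, lat 139.21.
Field: 144.36/20 → 7 → H, 139.21/10 → 13 → N; chars HN.
Square: 4.36/2 → 2, 9.21/1 → 9; chars 29.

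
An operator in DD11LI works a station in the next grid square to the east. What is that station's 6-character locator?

DD11mi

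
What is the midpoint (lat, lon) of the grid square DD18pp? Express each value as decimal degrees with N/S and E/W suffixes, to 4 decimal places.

Field D=3, D=3: +3·20° lon, +3·10° lat → SW at lon -120°, lat -60°.
Square 1, 8: +1·2° lon, +8·1° lat → SW at lon -118°, lat -52°.
Subsquare p=15, p=15: +15·0.0833333° lon, +15·0.0416667° lat → SW at lon -116.75°, lat -51.375°.
Cell spans 0.0833333° lon × 0.0416667° lat. Centre is SW corner plus half of each.
latitude 51.3542° S, longitude 116.7083° W.

51.3542° S, 116.7083° W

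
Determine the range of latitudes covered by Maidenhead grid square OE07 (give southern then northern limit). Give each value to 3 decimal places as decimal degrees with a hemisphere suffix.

43.000° S, 42.000° S

Field O=14, E=4: +14·20° lon, +4·10° lat → SW at lon 100°, lat -50°.
Square 0, 7: +0·2° lon, +7·1° lat → SW at lon 100°, lat -43°.
Cell spans 2° lon × 1° lat.
south 43.000° S, north 42.000° S.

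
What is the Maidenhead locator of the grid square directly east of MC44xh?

Longitude subsquare x = 23; +1 → 24, wraps to 0 = a, carry into square.
Longitude square 4; +1 → 5.
The latitude characters are unchanged.

MC54ah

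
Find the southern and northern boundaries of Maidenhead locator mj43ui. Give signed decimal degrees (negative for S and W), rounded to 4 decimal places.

3.3333, 3.3750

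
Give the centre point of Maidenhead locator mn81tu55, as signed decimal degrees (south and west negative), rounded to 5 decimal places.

41.85625, 77.62917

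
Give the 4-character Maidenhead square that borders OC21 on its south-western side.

OC10

Longitude square 2; −1 → 1.
Latitude square 1; −1 → 0.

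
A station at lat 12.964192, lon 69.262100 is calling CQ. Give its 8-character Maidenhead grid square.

MK42px11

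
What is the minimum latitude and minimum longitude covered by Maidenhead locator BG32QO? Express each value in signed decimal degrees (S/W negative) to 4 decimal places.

-27.4167, -152.6667

Field B=1, G=6: +1·20° lon, +6·10° lat → SW at lon -160°, lat -30°.
Square 3, 2: +3·2° lon, +2·1° lat → SW at lon -154°, lat -28°.
Subsquare q=16, o=14: +16·0.0833333° lon, +14·0.0416667° lat → SW at lon -152.667°, lat -27.4167°.
latitude -27.4167, longitude -152.6667.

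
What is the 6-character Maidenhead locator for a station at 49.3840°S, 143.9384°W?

Shift to the Maidenhead origin (180°W, 90°S): lon 36.0616, lat 40.6160.
Field: 36.0616/20 → 1 → B, 40.6160/10 → 4 → E; chars BE.
Square: 16.0616/2 → 8, 0.6160/1 → 0; chars 80.
Subsquare: 0.0616/0.0833333 → 0 → a, 0.6160/0.0416667 → 14 → o; chars ao.

BE80ao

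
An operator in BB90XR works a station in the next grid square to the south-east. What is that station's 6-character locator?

Longitude subsquare x = 23; +1 → 24, wraps to 0 = a, carry into square.
Longitude square 9; +1 → 10, wraps to 0, carry into field.
Longitude field B = 1; +1 → 2 = C.
Latitude subsquare r = 17; −1 → 16 = q.

CB00aq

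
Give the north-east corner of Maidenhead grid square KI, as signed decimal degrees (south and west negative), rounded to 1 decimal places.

0.0, 40.0

Field K=10, I=8: +10·20° lon, +8·10° lat → SW at lon 20°, lat -10°.
Cell spans 20° lon × 10° lat. NE corner is SW corner plus one full cell.
latitude 0.0, longitude 40.0.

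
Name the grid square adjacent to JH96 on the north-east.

KH07

Longitude square 9; +1 → 10, wraps to 0, carry into field.
Longitude field J = 9; +1 → 10 = K.
Latitude square 6; +1 → 7.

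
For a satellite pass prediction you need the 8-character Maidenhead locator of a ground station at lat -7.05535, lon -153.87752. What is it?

Shift to the Maidenhead origin (180°W, 90°S): lon 26.12248, lat 82.94465.
Field: lon ⌊26.12248/20⌋ = 1 → B; lat ⌊82.94465/10⌋ = 8 → I.
Square: lon ⌊6.12248/2⌋ = 3; lat ⌊2.94465/1⌋ = 2.
Subsquare: lon ⌊0.12248/0.0833333⌋ = 1 → b; lat ⌊0.94465/0.0416667⌋ = 22 → w.
Extended square: lon ⌊0.03915/0.00833333⌋ = 4; lat ⌊0.02798/0.00416667⌋ = 6.

BI32bw46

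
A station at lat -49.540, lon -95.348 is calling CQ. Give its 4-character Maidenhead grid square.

EE20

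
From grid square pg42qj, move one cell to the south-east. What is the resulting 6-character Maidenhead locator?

Longitude subsquare q = 16; +1 → 17 = r.
Latitude subsquare j = 9; −1 → 8 = i.

PG42ri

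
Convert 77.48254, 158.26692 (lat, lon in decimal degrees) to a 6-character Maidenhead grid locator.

Offset from 180°W / 90°S: lon 338.2669°, lat 167.4825°.
Field: lon ⌊338.2669/20⌋ = 16 → Q; lat ⌊167.4825/10⌋ = 16 → Q.
Square: lon ⌊18.2669/2⌋ = 9; lat ⌊7.4825/1⌋ = 7.
Subsquare: lon ⌊0.2669/0.0833333⌋ = 3 → d; lat ⌊0.4825/0.0416667⌋ = 11 → l.

QQ97dl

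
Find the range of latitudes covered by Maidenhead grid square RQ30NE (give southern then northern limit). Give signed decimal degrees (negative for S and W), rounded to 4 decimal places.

Field R=17, Q=16: +17·20° lon, +16·10° lat → SW at lon 160°, lat 70°.
Square 3, 0: +3·2° lon, +0·1° lat → SW at lon 166°, lat 70°.
Subsquare n=13, e=4: +13·0.0833333° lon, +4·0.0416667° lat → SW at lon 167.083°, lat 70.1667°.
Cell spans 0.0833333° lon × 0.0416667° lat.
south 70.1667, north 70.2083.

70.1667, 70.2083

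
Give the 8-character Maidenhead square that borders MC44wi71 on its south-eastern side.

MC44wi80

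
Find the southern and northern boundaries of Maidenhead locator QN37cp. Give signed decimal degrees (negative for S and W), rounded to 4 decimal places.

Field Q=16, N=13: +16·20° lon, +13·10° lat → SW at lon 140°, lat 40°.
Square 3, 7: +3·2° lon, +7·1° lat → SW at lon 146°, lat 47°.
Subsquare c=2, p=15: +2·0.0833333° lon, +15·0.0416667° lat → SW at lon 146.167°, lat 47.625°.
Cell spans 0.0833333° lon × 0.0416667° lat.
south 47.6250, north 47.6667.

47.6250, 47.6667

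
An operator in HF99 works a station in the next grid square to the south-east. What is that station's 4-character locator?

IF08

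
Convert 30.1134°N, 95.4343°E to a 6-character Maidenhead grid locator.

NM70rc

Offset from 180°W / 90°S: lon 275.4343°, lat 120.1134°.
Field: 275.4343/20 → 13 → N, 120.1134/10 → 12 → M; chars NM.
Square: 15.4343/2 → 7, 0.1134/1 → 0; chars 70.
Subsquare: 1.4343/0.0833333 → 17 → r, 0.1134/0.0416667 → 2 → c; chars rc.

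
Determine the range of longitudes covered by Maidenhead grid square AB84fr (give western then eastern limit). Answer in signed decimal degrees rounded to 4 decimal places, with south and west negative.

-163.5833, -163.5000

Field A=0, B=1: +0·20° lon, +1·10° lat → SW at lon -180°, lat -80°.
Square 8, 4: +8·2° lon, +4·1° lat → SW at lon -164°, lat -76°.
Subsquare f=5, r=17: +5·0.0833333° lon, +17·0.0416667° lat → SW at lon -163.583°, lat -75.2917°.
Cell spans 0.0833333° lon × 0.0416667° lat.
west -163.5833, east -163.5000.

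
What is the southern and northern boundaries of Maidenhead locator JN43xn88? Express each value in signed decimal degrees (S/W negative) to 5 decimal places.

Field J=9, N=13: +9·20° lon, +13·10° lat → SW at lon 0°, lat 40°.
Square 4, 3: +4·2° lon, +3·1° lat → SW at lon 8°, lat 43°.
Subsquare x=23, n=13: +23·0.0833333° lon, +13·0.0416667° lat → SW at lon 9.91667°, lat 43.5417°.
Extended square 8, 8: +8·0.00833333° lon, +8·0.00416667° lat → SW at lon 9.98333°, lat 43.575°.
Cell spans 0.00833333° lon × 0.00416667° lat.
south 43.57500, north 43.57917.

43.57500, 43.57917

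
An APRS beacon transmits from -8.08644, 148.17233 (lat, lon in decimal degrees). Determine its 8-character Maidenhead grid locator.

QI41cv09

Offset from 180°W / 90°S: lon 328.17233°, lat 81.91356°.
Field: 328.17233/20 → 16 → Q, 81.91356/10 → 8 → I; chars QI.
Square: 8.17233/2 → 4, 1.91356/1 → 1; chars 41.
Subsquare: 0.17233/0.0833333 → 2 → c, 0.91356/0.0416667 → 21 → v; chars cv.
Extended square: 0.00566/0.00833333 → 0, 0.03856/0.00416667 → 9; chars 09.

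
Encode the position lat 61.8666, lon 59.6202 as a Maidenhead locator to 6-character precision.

LP91tu

Offset from 180°W / 90°S: lon 239.6202°, lat 151.8666°.
Field: lon ⌊239.6202/20⌋ = 11 → L; lat ⌊151.8666/10⌋ = 15 → P.
Square: lon ⌊19.6202/2⌋ = 9; lat ⌊1.8666/1⌋ = 1.
Subsquare: lon ⌊1.6202/0.0833333⌋ = 19 → t; lat ⌊0.8666/0.0416667⌋ = 20 → u.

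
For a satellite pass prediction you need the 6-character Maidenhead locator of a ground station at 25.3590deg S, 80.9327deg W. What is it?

Offset from 180°W / 90°S: lon 99.0673°, lat 64.6410°.
Field: lon ⌊99.0673/20⌋ = 4 → E; lat ⌊64.6410/10⌋ = 6 → G.
Square: lon ⌊19.0673/2⌋ = 9; lat ⌊4.6410/1⌋ = 4.
Subsquare: lon ⌊1.0673/0.0833333⌋ = 12 → m; lat ⌊0.6410/0.0416667⌋ = 15 → p.

EG94mp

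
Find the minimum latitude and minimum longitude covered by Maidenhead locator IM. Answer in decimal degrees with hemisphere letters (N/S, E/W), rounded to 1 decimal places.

30.0° N, 20.0° W

Field I=8, M=12: +8·20° lon, +12·10° lat → SW at lon -20°, lat 30°.
latitude 30.0° N, longitude 20.0° W.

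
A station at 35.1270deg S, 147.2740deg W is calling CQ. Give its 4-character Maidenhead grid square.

Add 180° to longitude and 90° to latitude: 32.73, 54.87.
Field: lon ⌊32.73/20⌋ = 1 → B; lat ⌊54.87/10⌋ = 5 → F.
Square: lon ⌊12.73/2⌋ = 6; lat ⌊4.87/1⌋ = 4.

BF64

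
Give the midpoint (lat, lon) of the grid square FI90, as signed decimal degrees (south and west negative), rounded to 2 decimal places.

-9.50, -61.00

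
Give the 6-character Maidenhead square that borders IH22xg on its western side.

Longitude subsquare x = 23; −1 → 22 = w.
The latitude characters are unchanged.

IH22wg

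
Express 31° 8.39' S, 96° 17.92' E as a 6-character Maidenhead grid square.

NF88du

Offset from 180°W / 90°S: lon 276.2987°, lat 58.8602°.
Field: 276.2987/20 → 13 → N, 58.8602/10 → 5 → F; chars NF.
Square: 16.2987/2 → 8, 8.8602/1 → 8; chars 88.
Subsquare: 0.2987/0.0833333 → 3 → d, 0.8602/0.0416667 → 20 → u; chars du.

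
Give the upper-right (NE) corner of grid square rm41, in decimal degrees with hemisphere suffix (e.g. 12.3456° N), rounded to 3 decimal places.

32.000° N, 170.000° E

Field R=17, M=12: +17·20° lon, +12·10° lat → SW at lon 160°, lat 30°.
Square 4, 1: +4·2° lon, +1·1° lat → SW at lon 168°, lat 31°.
Cell spans 2° lon × 1° lat. NE corner is SW corner plus one full cell.
latitude 32.000° N, longitude 170.000° E.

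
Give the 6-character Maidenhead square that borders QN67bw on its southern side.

Latitude subsquare w = 22; −1 → 21 = v.
The longitude characters are unchanged.

QN67bv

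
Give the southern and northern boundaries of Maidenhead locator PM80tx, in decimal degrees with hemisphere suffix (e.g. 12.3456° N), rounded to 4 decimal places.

30.9583° N, 31.0000° N

Field P=15, M=12: +15·20° lon, +12·10° lat → SW at lon 120°, lat 30°.
Square 8, 0: +8·2° lon, +0·1° lat → SW at lon 136°, lat 30°.
Subsquare t=19, x=23: +19·0.0833333° lon, +23·0.0416667° lat → SW at lon 137.583°, lat 30.9583°.
Cell spans 0.0833333° lon × 0.0416667° lat.
south 30.9583° N, north 31.0000° N.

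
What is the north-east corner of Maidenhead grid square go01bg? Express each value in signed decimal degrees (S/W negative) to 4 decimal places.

51.2917, -59.8333

Field G=6, O=14: +6·20° lon, +14·10° lat → SW at lon -60°, lat 50°.
Square 0, 1: +0·2° lon, +1·1° lat → SW at lon -60°, lat 51°.
Subsquare b=1, g=6: +1·0.0833333° lon, +6·0.0416667° lat → SW at lon -59.9167°, lat 51.25°.
Cell spans 0.0833333° lon × 0.0416667° lat. NE corner is SW corner plus one full cell.
latitude 51.2917, longitude -59.8333.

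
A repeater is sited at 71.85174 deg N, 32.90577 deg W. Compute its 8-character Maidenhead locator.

HQ31nu14

Add 180° to longitude and 90° to latitude: 147.09423, 161.85174.
Field: lon ⌊147.09423/20⌋ = 7 → H; lat ⌊161.85174/10⌋ = 16 → Q.
Square: lon ⌊7.09423/2⌋ = 3; lat ⌊1.85174/1⌋ = 1.
Subsquare: lon ⌊1.09423/0.0833333⌋ = 13 → n; lat ⌊0.85174/0.0416667⌋ = 20 → u.
Extended square: lon ⌊0.01090/0.00833333⌋ = 1; lat ⌊0.01841/0.00416667⌋ = 4.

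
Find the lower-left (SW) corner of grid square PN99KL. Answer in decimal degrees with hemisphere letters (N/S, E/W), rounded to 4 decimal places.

49.4583° N, 138.8333° E

Field P=15, N=13: +15·20° lon, +13·10° lat → SW at lon 120°, lat 40°.
Square 9, 9: +9·2° lon, +9·1° lat → SW at lon 138°, lat 49°.
Subsquare k=10, l=11: +10·0.0833333° lon, +11·0.0416667° lat → SW at lon 138.833°, lat 49.4583°.
latitude 49.4583° N, longitude 138.8333° E.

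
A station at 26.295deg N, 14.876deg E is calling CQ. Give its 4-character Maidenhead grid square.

JL76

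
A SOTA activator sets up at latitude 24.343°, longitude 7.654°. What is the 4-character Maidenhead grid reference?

Shift to the Maidenhead origin (180°W, 90°S): lon 187.65, lat 114.34.
Field (20°×10°, letters A–R): 187.65/20 → 9 → J, 114.34/10 → 11 → L; chars JL.
Square (2°×1°, digits 0–9): 7.65/2 → 3, 4.34/1 → 4; chars 34.

JL34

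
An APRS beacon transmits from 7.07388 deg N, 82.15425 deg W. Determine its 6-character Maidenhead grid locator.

Offset from 180°W / 90°S: lon 97.8457°, lat 97.0739°.
Field: 97.8457/20 → 4 → E, 97.0739/10 → 9 → J; chars EJ.
Square: 17.8457/2 → 8, 7.0739/1 → 7; chars 87.
Subsquare: 1.8457/0.0833333 → 22 → w, 0.0739/0.0416667 → 1 → b; chars wb.

EJ87wb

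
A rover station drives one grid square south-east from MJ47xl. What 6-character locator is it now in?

Longitude subsquare x = 23; +1 → 24, wraps to 0 = a, carry into square.
Longitude square 4; +1 → 5.
Latitude subsquare l = 11; −1 → 10 = k.

MJ57ak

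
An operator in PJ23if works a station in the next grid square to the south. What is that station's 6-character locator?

PJ23ie

Latitude subsquare f = 5; −1 → 4 = e.
The longitude characters are unchanged.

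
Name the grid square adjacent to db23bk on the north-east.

DB23cl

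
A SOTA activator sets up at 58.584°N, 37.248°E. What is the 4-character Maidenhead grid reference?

KO88

Offset from 180°W / 90°S: lon 217.25°, lat 148.58°.
Field (20°×10°, letters A–R): lon ⌊217.25/20⌋ = 10 → K; lat ⌊148.58/10⌋ = 14 → O.
Square (2°×1°, digits 0–9): lon ⌊17.25/2⌋ = 8; lat ⌊8.58/1⌋ = 8.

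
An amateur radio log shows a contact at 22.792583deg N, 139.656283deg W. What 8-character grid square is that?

CL02et10

Add 180° to longitude and 90° to latitude: 40.34372, 112.79258.
Field (20°×10°, letters A–R): lon ⌊40.34372/20⌋ = 2 → C; lat ⌊112.79258/10⌋ = 11 → L.
Square (2°×1°, digits 0–9): lon ⌊0.34372/2⌋ = 0; lat ⌊2.79258/1⌋ = 2.
Subsquare (5′×2.5′, letters a–x): lon ⌊0.34372/0.0833333⌋ = 4 → e; lat ⌊0.79258/0.0416667⌋ = 19 → t.
Extended square (30″×15″, digits 0–9): lon ⌊0.01038/0.00833333⌋ = 1; lat ⌊0.00092/0.00416667⌋ = 0.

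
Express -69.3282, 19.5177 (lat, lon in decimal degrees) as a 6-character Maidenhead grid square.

Offset from 180°W / 90°S: lon 199.5177°, lat 20.6718°.
Field (20°×10°, letters A–R): lon ⌊199.5177/20⌋ = 9 → J; lat ⌊20.6718/10⌋ = 2 → C.
Square (2°×1°, digits 0–9): lon ⌊19.5177/2⌋ = 9; lat ⌊0.6718/1⌋ = 0.
Subsquare (5′×2.5′, letters a–x): lon ⌊1.5177/0.0833333⌋ = 18 → s; lat ⌊0.6718/0.0416667⌋ = 16 → q.

JC90sq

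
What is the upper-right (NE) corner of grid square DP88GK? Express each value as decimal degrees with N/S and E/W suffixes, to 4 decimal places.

Field D=3, P=15: +3·20° lon, +15·10° lat → SW at lon -120°, lat 60°.
Square 8, 8: +8·2° lon, +8·1° lat → SW at lon -104°, lat 68°.
Subsquare g=6, k=10: +6·0.0833333° lon, +10·0.0416667° lat → SW at lon -103.5°, lat 68.4167°.
Cell spans 0.0833333° lon × 0.0416667° lat. NE corner is SW corner plus one full cell.
latitude 68.4583° N, longitude 103.4167° W.

68.4583° N, 103.4167° W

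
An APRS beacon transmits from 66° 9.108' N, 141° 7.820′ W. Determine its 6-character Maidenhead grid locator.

BP96kd

Shift to the Maidenhead origin (180°W, 90°S): lon 38.8697, lat 156.1518.
Field: 38.8697/20 → 1 → B, 156.1518/10 → 15 → P; chars BP.
Square: 18.8697/2 → 9, 6.1518/1 → 6; chars 96.
Subsquare: 0.8697/0.0833333 → 10 → k, 0.1518/0.0416667 → 3 → d; chars kd.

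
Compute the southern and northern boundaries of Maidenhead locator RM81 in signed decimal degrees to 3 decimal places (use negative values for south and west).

31.000, 32.000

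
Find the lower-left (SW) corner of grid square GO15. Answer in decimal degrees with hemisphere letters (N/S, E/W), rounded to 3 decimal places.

55.000° N, 58.000° W

Field G=6, O=14: +6·20° lon, +14·10° lat → SW at lon -60°, lat 50°.
Square 1, 5: +1·2° lon, +5·1° lat → SW at lon -58°, lat 55°.
latitude 55.000° N, longitude 58.000° W.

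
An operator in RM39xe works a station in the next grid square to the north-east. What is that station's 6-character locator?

Longitude subsquare x = 23; +1 → 24, wraps to 0 = a, carry into square.
Longitude square 3; +1 → 4.
Latitude subsquare e = 4; +1 → 5 = f.

RM49af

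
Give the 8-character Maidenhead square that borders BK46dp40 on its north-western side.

BK46dp31

Longitude extended square 4; −1 → 3.
Latitude extended square 0; +1 → 1.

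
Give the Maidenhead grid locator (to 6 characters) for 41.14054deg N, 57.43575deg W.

GN11gd

Add 180° to longitude and 90° to latitude: 122.5643, 131.1405.
Field: lon ⌊122.5643/20⌋ = 6 → G; lat ⌊131.1405/10⌋ = 13 → N.
Square: lon ⌊2.5643/2⌋ = 1; lat ⌊1.1405/1⌋ = 1.
Subsquare: lon ⌊0.5643/0.0833333⌋ = 6 → g; lat ⌊0.1405/0.0416667⌋ = 3 → d.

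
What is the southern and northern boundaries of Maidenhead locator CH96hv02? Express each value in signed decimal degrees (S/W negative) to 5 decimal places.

-13.11667, -13.11250

Field C=2, H=7: +2·20° lon, +7·10° lat → SW at lon -140°, lat -20°.
Square 9, 6: +9·2° lon, +6·1° lat → SW at lon -122°, lat -14°.
Subsquare h=7, v=21: +7·0.0833333° lon, +21·0.0416667° lat → SW at lon -121.417°, lat -13.125°.
Extended square 0, 2: +0·0.00833333° lon, +2·0.00416667° lat → SW at lon -121.417°, lat -13.1167°.
Cell spans 0.00833333° lon × 0.00416667° lat.
south -13.11667, north -13.11250.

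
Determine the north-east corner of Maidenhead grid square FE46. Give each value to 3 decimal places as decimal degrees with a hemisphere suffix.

43.000° S, 70.000° W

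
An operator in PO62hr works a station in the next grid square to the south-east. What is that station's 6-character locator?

Longitude subsquare h = 7; +1 → 8 = i.
Latitude subsquare r = 17; −1 → 16 = q.

PO62iq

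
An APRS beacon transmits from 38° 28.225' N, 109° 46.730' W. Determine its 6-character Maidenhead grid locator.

DM58cl

Offset from 180°W / 90°S: lon 70.2212°, lat 128.4704°.
Field: 70.2212/20 → 3 → D, 128.4704/10 → 12 → M; chars DM.
Square: 10.2212/2 → 5, 8.4704/1 → 8; chars 58.
Subsquare: 0.2212/0.0833333 → 2 → c, 0.4704/0.0416667 → 11 → l; chars cl.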